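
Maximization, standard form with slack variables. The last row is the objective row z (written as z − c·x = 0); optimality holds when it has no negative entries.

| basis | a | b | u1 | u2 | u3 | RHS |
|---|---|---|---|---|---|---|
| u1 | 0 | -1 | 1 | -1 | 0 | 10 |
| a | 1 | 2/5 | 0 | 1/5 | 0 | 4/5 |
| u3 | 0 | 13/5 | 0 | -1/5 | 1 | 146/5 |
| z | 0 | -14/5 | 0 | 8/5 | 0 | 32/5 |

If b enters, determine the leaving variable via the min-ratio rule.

a

Column b entries and ratios — u1: -1 ≤ 0, skip; a: (4/5)/(2/5) = 2; u3: (146/5)/(13/5) = 146/13.
Smallest ratio is 2 in the row of a, so a leaves.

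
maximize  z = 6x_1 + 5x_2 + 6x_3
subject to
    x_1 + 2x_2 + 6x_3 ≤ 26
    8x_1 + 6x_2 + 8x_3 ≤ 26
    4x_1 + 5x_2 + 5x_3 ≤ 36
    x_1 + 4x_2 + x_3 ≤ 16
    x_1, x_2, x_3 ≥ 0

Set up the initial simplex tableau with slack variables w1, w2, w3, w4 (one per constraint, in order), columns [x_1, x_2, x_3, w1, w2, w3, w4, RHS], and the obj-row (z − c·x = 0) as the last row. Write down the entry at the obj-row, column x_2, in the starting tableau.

-5

The obj-row carries the negated objective coefficients: the x_2 entry is -5.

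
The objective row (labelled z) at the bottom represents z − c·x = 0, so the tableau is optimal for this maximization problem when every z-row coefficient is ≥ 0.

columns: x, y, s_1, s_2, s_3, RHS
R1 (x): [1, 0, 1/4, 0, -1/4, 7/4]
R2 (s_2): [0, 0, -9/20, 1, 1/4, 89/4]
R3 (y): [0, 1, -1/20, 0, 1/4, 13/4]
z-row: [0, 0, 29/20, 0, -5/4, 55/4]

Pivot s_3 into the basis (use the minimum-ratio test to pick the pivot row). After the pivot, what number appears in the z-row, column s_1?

Ratio test on column s_3 — row 1: entry -1/4 ≤ 0; row 2: (89/4)/(1/4) = 89; row 3: (13/4)/(1/4) = 13. Minimum is 13 at row 3 (y leaves); pivot element 1/4.
Divide row 3 by 1/4; eliminate column s_3 from the other rows.
z-row update in column s_1: 29/20 − (-5/4)·(-1/5) = 6/5.

6/5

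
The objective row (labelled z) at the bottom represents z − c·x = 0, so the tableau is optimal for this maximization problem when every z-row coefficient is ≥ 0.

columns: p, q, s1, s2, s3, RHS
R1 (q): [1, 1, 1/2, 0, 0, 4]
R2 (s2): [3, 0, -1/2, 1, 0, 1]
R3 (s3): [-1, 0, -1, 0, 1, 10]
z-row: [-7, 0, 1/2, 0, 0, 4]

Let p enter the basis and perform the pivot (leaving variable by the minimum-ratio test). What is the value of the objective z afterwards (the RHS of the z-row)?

Ratio test on column p — row 1: 4/1 = 4; row 2: 1/3 = 1/3; row 3: entry -1 ≤ 0. Minimum is 1/3 at row 2 (s2 leaves); pivot element 3.
Pivot on row 2; the z-row RHS becomes 4 − (-7)·(1/3) = 19/3.

19/3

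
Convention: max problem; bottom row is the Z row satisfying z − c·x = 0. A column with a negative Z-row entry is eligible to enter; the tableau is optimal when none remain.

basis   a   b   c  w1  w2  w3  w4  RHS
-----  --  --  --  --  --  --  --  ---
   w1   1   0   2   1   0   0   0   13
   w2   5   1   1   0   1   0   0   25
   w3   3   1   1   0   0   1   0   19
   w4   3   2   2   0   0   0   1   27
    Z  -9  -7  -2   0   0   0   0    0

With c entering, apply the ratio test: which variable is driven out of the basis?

w1

Column c entries and ratios — w1: 13/2 = 13/2; w2: 25/1 = 25; w3: 19/1 = 19; w4: 27/2 = 27/2.
Smallest ratio is 13/2 in the row of w1, so w1 leaves.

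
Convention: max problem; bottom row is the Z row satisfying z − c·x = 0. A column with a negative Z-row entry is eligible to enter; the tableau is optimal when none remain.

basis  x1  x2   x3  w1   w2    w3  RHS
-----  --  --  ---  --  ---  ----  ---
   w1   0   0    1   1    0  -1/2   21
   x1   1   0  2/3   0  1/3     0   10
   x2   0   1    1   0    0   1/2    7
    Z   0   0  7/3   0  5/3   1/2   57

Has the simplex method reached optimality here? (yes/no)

yes

Every Z-row coefficient is ≥ 0, so the tableau is optimal.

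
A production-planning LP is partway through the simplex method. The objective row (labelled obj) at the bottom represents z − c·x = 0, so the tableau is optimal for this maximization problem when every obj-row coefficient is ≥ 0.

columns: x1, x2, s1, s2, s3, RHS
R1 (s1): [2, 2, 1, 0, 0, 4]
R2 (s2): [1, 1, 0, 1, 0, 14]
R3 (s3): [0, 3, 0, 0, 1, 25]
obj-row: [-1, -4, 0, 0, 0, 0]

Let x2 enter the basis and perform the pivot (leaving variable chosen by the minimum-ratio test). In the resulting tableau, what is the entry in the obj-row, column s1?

Ratio test on column x2 — row 1: 4/2 = 2; row 2: 14/1 = 14; row 3: 25/3 = 25/3. Minimum is 2 at row 1 (s1 leaves); pivot element 2.
Divide row 1 by 2; eliminate column x2 from the other rows.
obj-row update in column s1: 0 − (-4)·(1/2) = 2.

2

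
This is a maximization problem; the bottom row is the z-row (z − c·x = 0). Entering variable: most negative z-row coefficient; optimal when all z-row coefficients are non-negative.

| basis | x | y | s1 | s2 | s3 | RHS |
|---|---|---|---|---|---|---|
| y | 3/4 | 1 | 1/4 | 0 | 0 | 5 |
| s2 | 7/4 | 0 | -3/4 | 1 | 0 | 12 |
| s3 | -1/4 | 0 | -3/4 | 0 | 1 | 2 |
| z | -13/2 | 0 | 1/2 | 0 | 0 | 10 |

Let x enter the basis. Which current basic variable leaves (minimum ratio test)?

y

Column x entries and ratios — y: 5/(3/4) = 20/3; s2: 12/(7/4) = 48/7; s3: -1/4 ≤ 0, skip.
Smallest ratio is 20/3 in the row of y, so y leaves.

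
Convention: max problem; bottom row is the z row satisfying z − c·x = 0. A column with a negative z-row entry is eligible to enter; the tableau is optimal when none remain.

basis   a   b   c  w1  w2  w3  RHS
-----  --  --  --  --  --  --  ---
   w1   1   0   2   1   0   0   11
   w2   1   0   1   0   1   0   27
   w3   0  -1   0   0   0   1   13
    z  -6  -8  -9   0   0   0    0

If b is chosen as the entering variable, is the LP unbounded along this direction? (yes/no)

yes

Every constraint-row entry in column b is ≤ 0, so increasing b is unbounded.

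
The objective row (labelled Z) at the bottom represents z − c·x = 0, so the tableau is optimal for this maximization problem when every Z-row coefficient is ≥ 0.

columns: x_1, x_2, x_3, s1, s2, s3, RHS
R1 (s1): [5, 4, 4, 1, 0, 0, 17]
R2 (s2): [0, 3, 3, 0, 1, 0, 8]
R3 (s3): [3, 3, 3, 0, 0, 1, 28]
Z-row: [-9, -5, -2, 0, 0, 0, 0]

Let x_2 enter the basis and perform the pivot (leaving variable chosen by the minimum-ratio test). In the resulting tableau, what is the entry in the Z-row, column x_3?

Ratio test on column x_2 — row 1: 17/4 = 17/4; row 2: 8/3 = 8/3; row 3: 28/3 = 28/3. Minimum is 8/3 at row 2 (s2 leaves); pivot element 3.
Divide row 2 by 3; eliminate column x_2 from the other rows.
Z-row update in column x_3: -2 − (-5)·1 = 3.

3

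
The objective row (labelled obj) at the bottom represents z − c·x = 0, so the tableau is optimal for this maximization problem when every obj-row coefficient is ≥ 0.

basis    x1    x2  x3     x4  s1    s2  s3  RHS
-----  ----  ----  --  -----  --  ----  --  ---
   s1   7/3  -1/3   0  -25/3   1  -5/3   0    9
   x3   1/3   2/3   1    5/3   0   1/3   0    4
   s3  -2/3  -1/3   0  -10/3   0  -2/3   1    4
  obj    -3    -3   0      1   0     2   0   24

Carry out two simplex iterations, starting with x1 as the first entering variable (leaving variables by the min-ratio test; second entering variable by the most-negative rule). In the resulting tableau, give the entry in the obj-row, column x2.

Ratio test on column x1 — row 1: 9/(7/3) = 27/7; row 2: 4/(1/3) = 12; row 3: entry -2/3 ≤ 0. Minimum is 27/7 at row 1 (s1 leaves); pivot element 7/3.
Divide row 1 by 7/3; eliminate column x1 from the other rows.
Second iteration: most negative obj-row entry is -68/7 in column x4, so x4 enters.
Ratio test on column x4 — row 1: entry -25/7 ≤ 0; row 2: (19/7)/(20/7) = 19/20; row 3: entry -40/7 ≤ 0. Minimum is 19/20 at row 2 (x3 leaves); pivot element 20/7.
Divide row 2 by 20/7; eliminate column x4 from the other rows.
After both pivots, the entry at the obj-row, column x2 is -1.

-1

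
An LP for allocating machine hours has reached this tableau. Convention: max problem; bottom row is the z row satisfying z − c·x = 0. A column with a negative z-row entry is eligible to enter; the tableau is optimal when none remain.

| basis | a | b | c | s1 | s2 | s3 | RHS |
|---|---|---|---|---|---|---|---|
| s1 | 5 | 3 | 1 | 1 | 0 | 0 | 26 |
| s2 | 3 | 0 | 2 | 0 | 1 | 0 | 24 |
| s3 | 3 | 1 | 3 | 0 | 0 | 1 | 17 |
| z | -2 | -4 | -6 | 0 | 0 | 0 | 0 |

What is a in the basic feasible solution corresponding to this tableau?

a is not in the basis, so in the current basic feasible solution a = 0.

0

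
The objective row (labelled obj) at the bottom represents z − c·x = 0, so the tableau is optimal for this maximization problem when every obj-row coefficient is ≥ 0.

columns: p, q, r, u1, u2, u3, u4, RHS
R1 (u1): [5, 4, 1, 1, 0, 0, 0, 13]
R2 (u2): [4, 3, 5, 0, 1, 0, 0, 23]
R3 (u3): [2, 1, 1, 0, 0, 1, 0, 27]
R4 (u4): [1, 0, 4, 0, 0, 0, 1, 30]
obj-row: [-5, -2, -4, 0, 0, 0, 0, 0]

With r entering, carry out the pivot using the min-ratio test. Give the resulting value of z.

Ratio test on column r — row 1: 13/1 = 13; row 2: 23/5 = 23/5; row 3: 27/1 = 27; row 4: 30/4 = 15/2. Minimum is 23/5 at row 2 (u2 leaves); pivot element 5.
Pivot on row 2; the obj-row RHS becomes 0 − (-4)·(23/5) = 92/5.

92/5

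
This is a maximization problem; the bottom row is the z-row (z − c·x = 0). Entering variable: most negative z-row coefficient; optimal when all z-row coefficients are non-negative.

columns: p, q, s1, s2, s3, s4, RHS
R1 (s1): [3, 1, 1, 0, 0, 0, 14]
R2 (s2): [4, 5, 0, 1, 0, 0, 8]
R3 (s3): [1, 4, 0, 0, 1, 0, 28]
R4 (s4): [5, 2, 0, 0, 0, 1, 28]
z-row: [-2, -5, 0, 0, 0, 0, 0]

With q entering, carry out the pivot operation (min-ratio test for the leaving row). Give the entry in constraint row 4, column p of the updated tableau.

17/5

Ratio test on column q — row 1: 14/1 = 14; row 2: 8/5 = 8/5; row 3: 28/4 = 7; row 4: 28/2 = 14. Minimum is 8/5 at row 2 (s2 leaves); pivot element 5.
Divide row 2 by 5; eliminate column q from the other rows.
Row 4 update in column p: 5 − 2·(4/5) = 17/5.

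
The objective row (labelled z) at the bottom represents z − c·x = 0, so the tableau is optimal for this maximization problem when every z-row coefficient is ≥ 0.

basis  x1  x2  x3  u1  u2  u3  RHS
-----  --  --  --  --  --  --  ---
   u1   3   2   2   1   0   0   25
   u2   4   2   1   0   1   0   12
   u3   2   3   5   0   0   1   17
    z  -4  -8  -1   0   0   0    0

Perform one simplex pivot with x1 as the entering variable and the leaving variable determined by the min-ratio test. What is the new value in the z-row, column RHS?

Ratio test on column x1 — row 1: 25/3 = 25/3; row 2: 12/4 = 3; row 3: 17/2 = 17/2. Minimum is 3 at row 2 (u2 leaves); pivot element 4.
Divide row 2 by 4; eliminate column x1 from the other rows.
z-row update in column RHS: 0 − (-4)·3 = 12.

12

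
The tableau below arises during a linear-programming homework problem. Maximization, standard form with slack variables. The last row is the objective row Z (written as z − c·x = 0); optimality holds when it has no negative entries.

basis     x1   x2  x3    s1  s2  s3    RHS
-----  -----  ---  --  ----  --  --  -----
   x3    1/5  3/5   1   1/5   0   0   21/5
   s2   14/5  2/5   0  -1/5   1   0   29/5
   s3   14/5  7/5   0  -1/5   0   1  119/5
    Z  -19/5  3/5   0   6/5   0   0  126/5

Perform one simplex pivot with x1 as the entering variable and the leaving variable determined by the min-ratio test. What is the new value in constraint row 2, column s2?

5/14

Ratio test on column x1 — row 1: (21/5)/(1/5) = 21; row 2: (29/5)/(14/5) = 29/14; row 3: (119/5)/(14/5) = 17/2. Minimum is 29/14 at row 2 (s2 leaves); pivot element 14/5.
Divide row 2 by 14/5; eliminate column x1 from the other rows.
In the new row 2, the s2 entry is the old entry divided by the pivot: 1/(14/5) = 5/14.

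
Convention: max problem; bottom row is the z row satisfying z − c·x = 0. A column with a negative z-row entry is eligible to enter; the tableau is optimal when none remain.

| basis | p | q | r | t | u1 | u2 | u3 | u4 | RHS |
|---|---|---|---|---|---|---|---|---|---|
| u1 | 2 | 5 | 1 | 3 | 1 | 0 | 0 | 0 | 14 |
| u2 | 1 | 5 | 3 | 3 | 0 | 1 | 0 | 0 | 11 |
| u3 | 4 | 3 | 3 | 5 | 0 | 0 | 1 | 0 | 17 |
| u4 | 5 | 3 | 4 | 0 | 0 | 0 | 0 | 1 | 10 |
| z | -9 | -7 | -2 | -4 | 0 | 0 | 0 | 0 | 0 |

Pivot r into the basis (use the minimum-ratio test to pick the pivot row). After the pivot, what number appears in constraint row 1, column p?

3/4

Ratio test on column r — row 1: 14/1 = 14; row 2: 11/3 = 11/3; row 3: 17/3 = 17/3; row 4: 10/4 = 5/2. Minimum is 5/2 at row 4 (u4 leaves); pivot element 4.
Divide row 4 by 4; eliminate column r from the other rows.
Row 1 update in column p: 2 − 1·(5/4) = 3/4.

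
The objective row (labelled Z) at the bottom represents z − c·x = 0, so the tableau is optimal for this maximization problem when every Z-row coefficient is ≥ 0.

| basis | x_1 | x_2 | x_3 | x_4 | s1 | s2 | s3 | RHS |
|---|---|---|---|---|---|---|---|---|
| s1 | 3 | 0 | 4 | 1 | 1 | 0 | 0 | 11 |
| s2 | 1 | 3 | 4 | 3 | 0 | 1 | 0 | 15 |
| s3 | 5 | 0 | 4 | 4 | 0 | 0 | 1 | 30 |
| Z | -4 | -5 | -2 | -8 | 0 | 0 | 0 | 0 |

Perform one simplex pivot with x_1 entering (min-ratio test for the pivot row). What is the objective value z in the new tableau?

Ratio test on column x_1 — row 1: 11/3 = 11/3; row 2: 15/1 = 15; row 3: 30/5 = 6. Minimum is 11/3 at row 1 (s1 leaves); pivot element 3.
Pivot on row 1; the Z-row RHS becomes 0 − (-4)·(11/3) = 44/3.

44/3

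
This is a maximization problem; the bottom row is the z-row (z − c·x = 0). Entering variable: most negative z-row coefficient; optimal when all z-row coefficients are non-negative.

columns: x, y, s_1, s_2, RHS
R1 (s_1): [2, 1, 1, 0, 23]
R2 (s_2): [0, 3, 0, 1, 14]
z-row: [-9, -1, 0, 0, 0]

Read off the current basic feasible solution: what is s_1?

s_1 is basic (row 1); its value is the RHS of that row, 23.

23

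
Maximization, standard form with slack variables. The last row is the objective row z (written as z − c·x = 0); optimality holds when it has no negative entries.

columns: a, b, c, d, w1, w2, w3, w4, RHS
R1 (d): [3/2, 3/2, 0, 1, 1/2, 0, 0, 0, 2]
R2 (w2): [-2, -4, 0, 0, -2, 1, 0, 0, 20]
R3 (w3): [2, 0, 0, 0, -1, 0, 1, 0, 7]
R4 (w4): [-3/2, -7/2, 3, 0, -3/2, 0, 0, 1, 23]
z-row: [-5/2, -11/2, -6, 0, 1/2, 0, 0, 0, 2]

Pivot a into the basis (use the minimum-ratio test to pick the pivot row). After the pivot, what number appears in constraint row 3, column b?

-2

Ratio test on column a — row 1: 2/(3/2) = 4/3; row 2: entry -2 ≤ 0; row 3: 7/2 = 7/2; row 4: entry -3/2 ≤ 0. Minimum is 4/3 at row 1 (d leaves); pivot element 3/2.
Divide row 1 by 3/2; eliminate column a from the other rows.
Row 3 update in column b: 0 − 2·1 = -2.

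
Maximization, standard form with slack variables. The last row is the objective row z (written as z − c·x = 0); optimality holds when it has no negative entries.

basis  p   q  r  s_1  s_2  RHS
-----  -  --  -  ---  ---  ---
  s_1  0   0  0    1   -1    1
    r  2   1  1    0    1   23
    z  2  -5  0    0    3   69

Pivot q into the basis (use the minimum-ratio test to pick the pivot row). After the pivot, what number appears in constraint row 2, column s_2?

Ratio test on column q — row 1: entry 0 ≤ 0; row 2: 23/1 = 23. Minimum is 23 at row 2 (r leaves); pivot element 1.
Divide row 2 by 1; eliminate column q from the other rows.
In the new row 2, the s_2 entry is the old entry divided by the pivot: 1/1 = 1.

1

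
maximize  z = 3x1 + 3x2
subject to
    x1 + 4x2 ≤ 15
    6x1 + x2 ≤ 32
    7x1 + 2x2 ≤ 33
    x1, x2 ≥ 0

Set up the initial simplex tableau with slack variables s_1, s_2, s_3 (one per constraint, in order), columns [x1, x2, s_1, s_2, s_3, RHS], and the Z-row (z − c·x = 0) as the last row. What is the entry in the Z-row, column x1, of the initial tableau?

-3

The Z-row carries the negated objective coefficients: the x1 entry is -3.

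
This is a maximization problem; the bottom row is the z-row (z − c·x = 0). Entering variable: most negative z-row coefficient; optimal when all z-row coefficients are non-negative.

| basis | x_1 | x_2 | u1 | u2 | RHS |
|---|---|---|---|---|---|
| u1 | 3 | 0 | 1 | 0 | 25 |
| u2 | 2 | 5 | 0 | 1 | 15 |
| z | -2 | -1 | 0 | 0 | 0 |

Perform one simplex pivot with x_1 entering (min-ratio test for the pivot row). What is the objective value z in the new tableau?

15

Ratio test on column x_1 — row 1: 25/3 = 25/3; row 2: 15/2 = 15/2. Minimum is 15/2 at row 2 (u2 leaves); pivot element 2.
Pivot on row 2; the z-row RHS becomes 0 − (-2)·(15/2) = 15.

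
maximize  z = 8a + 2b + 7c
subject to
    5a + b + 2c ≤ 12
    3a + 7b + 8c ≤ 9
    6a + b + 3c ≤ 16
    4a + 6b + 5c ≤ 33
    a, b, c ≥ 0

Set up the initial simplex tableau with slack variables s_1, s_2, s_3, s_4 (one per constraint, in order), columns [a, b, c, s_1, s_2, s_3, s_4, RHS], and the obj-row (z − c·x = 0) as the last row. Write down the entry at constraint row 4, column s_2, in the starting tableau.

Slack s_2 belongs to constraint 2; its column is the unit vector e_2, so the entry in row 4 is 0.

0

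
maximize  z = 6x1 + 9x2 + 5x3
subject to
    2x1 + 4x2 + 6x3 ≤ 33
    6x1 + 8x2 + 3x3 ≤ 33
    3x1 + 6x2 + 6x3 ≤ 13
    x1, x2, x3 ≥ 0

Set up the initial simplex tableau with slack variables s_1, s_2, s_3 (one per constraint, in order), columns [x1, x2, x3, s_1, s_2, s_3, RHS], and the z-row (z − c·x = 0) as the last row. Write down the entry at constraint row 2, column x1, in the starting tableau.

6

Constraint 2 has coefficient 6 on x1.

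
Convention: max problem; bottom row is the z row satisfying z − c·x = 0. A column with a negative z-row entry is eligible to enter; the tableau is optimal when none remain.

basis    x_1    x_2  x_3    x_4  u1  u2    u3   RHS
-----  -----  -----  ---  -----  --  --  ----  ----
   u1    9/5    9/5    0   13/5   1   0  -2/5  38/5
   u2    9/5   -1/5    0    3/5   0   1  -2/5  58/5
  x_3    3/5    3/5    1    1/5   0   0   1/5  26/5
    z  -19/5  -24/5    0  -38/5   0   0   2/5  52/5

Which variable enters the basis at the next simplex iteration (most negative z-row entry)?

x_4

Negative z-row entries: x_1: -19/5, x_2: -24/5, x_4: -38/5.
The most negative is -38/5 in column x_4, so x_4 enters.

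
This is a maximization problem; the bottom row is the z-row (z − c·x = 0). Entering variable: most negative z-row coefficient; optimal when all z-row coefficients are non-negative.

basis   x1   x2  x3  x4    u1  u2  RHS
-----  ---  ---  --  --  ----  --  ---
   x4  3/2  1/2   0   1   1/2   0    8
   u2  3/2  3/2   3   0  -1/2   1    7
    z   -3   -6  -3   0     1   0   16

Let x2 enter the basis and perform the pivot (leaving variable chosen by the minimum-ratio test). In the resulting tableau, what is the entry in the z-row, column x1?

Ratio test on column x2 — row 1: 8/(1/2) = 16; row 2: 7/(3/2) = 14/3. Minimum is 14/3 at row 2 (u2 leaves); pivot element 3/2.
Divide row 2 by 3/2; eliminate column x2 from the other rows.
z-row update in column x1: -3 − (-6)·1 = 3.

3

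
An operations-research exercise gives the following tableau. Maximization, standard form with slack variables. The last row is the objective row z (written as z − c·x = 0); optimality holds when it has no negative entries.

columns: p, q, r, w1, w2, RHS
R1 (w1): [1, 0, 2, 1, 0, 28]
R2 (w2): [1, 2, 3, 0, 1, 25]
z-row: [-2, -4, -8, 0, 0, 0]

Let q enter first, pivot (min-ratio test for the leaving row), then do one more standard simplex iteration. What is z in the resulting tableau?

Ratio test on column q — row 1: entry 0 ≤ 0; row 2: 25/2 = 25/2. Minimum is 25/2 at row 2 (w2 leaves); pivot element 2.
Pivot on row 2; the z-row RHS becomes 0 − (-4)·(25/2) = 50.
Next entering variable (most negative z-row entry -2): r.
Ratio test on column r — row 1: 28/2 = 14; row 2: (25/2)/(3/2) = 25/3. Minimum is 25/3 at row 2 (q leaves); pivot element 3/2.
After the second pivot the z-row RHS is 50 − (-2)·(25/3) = 200/3.

200/3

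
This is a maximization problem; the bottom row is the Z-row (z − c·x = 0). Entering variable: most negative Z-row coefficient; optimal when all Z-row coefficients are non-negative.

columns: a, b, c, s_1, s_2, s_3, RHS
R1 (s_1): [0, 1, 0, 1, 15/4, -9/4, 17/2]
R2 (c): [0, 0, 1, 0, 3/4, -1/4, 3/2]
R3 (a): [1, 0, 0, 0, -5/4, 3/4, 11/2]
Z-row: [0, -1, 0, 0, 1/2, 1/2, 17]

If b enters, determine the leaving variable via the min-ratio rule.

Column b entries and ratios — s_1: (17/2)/1 = 17/2; c: 0 ≤ 0, skip; a: 0 ≤ 0, skip.
Smallest ratio is 17/2 in the row of s_1, so s_1 leaves.

s_1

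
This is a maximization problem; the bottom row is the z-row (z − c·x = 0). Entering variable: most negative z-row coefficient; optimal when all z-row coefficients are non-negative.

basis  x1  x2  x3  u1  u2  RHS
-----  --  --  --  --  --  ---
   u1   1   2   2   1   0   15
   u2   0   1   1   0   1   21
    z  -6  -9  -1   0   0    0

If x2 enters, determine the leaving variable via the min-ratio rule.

u1

Column x2 entries and ratios — u1: 15/2 = 15/2; u2: 21/1 = 21.
Smallest ratio is 15/2 in the row of u1, so u1 leaves.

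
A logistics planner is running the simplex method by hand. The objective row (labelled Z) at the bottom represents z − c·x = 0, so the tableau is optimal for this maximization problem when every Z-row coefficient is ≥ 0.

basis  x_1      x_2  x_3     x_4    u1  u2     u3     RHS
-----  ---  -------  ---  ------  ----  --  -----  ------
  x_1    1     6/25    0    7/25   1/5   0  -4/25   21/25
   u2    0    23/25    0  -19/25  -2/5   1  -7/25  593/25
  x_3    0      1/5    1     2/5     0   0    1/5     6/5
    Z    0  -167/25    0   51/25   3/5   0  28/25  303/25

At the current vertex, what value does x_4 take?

x_4 is not in the basis, so in the current basic feasible solution x_4 = 0.

0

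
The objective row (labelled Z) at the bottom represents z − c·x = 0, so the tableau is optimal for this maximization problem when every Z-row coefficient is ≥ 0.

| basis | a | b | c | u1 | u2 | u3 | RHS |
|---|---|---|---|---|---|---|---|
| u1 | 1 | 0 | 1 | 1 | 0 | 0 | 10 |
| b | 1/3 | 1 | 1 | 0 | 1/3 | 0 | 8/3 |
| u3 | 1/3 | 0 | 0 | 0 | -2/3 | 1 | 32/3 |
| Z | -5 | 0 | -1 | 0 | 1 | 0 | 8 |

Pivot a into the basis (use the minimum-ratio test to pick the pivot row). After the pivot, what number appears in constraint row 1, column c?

Ratio test on column a — row 1: 10/1 = 10; row 2: (8/3)/(1/3) = 8; row 3: (32/3)/(1/3) = 32. Minimum is 8 at row 2 (b leaves); pivot element 1/3.
Divide row 2 by 1/3; eliminate column a from the other rows.
Row 1 update in column c: 1 − 1·3 = -2.

-2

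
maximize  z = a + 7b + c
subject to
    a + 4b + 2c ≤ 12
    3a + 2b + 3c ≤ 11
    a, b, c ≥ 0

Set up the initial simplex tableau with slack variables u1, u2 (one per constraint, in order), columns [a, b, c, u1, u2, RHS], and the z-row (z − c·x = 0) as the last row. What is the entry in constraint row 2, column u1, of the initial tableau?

0

Slack u1 belongs to constraint 1; its column is the unit vector e_1, so the entry in row 2 is 0.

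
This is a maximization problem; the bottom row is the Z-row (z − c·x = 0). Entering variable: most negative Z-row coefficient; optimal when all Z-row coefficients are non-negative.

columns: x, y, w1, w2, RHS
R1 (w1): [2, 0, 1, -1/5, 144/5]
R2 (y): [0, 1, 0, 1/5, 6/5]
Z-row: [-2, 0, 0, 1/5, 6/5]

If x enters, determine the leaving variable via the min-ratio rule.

Column x entries and ratios — w1: (144/5)/2 = 72/5; y: 0 ≤ 0, skip.
Smallest ratio is 72/5 in the row of w1, so w1 leaves.

w1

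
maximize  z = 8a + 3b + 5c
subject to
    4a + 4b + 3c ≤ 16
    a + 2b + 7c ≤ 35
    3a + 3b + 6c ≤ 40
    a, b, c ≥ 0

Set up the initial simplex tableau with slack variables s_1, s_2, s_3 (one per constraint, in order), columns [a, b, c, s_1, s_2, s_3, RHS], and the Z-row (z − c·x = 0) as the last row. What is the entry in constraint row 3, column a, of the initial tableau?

3

Constraint 3 has coefficient 3 on a.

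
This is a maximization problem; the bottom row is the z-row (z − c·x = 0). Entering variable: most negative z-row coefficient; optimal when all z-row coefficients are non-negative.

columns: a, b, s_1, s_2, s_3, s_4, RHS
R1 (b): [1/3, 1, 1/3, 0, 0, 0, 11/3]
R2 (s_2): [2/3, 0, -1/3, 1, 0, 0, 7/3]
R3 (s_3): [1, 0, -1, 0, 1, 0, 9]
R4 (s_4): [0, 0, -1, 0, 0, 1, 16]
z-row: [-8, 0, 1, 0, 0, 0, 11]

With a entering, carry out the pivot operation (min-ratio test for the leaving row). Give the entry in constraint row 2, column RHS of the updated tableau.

Ratio test on column a — row 1: (11/3)/(1/3) = 11; row 2: (7/3)/(2/3) = 7/2; row 3: 9/1 = 9; row 4: entry 0 ≤ 0. Minimum is 7/2 at row 2 (s_2 leaves); pivot element 2/3.
Divide row 2 by 2/3; eliminate column a from the other rows.
In the new row 2, the RHS entry is the old entry divided by the pivot: (7/3)/(2/3) = 7/2.

7/2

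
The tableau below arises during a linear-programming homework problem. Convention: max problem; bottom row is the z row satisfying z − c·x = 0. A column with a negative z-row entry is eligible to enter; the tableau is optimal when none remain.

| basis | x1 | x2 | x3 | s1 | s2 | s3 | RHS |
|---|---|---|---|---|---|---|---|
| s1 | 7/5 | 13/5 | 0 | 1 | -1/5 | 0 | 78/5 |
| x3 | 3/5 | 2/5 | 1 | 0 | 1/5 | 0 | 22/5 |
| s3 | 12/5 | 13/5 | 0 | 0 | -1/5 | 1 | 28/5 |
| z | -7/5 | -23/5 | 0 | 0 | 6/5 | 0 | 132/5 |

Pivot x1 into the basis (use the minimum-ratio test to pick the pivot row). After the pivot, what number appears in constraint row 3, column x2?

Ratio test on column x1 — row 1: (78/5)/(7/5) = 78/7; row 2: (22/5)/(3/5) = 22/3; row 3: (28/5)/(12/5) = 7/3. Minimum is 7/3 at row 3 (s3 leaves); pivot element 12/5.
Divide row 3 by 12/5; eliminate column x1 from the other rows.
In the new row 3, the x2 entry is the old entry divided by the pivot: (13/5)/(12/5) = 13/12.

13/12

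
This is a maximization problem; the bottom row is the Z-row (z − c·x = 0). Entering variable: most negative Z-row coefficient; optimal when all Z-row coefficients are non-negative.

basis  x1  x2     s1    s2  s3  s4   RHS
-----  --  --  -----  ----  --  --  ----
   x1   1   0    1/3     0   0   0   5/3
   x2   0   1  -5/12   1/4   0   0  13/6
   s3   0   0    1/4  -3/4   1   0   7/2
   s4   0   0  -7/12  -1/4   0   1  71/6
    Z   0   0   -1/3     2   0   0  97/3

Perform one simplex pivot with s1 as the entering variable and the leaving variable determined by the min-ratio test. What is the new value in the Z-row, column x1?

Ratio test on column s1 — row 1: (5/3)/(1/3) = 5; row 2: entry -5/12 ≤ 0; row 3: (7/2)/(1/4) = 14; row 4: entry -7/12 ≤ 0. Minimum is 5 at row 1 (x1 leaves); pivot element 1/3.
Divide row 1 by 1/3; eliminate column s1 from the other rows.
Z-row update in column x1: 0 − (-1/3)·3 = 1.

1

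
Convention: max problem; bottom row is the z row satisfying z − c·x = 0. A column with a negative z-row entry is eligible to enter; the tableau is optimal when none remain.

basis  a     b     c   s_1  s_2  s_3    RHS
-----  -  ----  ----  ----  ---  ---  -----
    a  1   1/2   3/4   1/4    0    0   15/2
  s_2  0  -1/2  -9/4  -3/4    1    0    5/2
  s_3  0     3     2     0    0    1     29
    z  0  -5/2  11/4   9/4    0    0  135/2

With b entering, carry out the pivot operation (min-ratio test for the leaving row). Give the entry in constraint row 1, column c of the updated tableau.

Ratio test on column b — row 1: (15/2)/(1/2) = 15; row 2: entry -1/2 ≤ 0; row 3: 29/3 = 29/3. Minimum is 29/3 at row 3 (s_3 leaves); pivot element 3.
Divide row 3 by 3; eliminate column b from the other rows.
Row 1 update in column c: 3/4 − (1/2)·(2/3) = 5/12.

5/12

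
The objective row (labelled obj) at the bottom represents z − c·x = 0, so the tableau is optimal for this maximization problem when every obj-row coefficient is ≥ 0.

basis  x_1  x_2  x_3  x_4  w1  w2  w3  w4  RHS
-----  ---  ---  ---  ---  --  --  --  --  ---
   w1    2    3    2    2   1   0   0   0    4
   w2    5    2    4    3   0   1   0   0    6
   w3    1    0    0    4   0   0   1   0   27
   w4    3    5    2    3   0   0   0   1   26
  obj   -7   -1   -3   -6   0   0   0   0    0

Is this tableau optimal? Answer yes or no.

no

The obj-row has a negative entry -7 in column x_1, so it is not optimal.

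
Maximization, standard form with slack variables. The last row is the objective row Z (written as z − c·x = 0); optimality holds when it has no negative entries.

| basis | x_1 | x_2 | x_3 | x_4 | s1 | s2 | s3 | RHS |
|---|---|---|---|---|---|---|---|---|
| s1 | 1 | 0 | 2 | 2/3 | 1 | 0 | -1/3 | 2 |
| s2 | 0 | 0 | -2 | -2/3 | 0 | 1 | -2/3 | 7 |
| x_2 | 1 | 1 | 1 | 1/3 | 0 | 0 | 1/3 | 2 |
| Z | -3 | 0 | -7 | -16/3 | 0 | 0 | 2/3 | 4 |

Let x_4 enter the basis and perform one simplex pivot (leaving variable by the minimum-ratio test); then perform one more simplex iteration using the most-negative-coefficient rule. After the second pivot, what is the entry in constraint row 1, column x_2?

Ratio test on column x_4 — row 1: 2/(2/3) = 3; row 2: entry -2/3 ≤ 0; row 3: 2/(1/3) = 6. Minimum is 3 at row 1 (s1 leaves); pivot element 2/3.
Divide row 1 by 2/3; eliminate column x_4 from the other rows.
Second iteration: most negative Z-row entry is -2 in column s3, so s3 enters.
Ratio test on column s3 — row 1: entry -1/2 ≤ 0; row 2: entry -1 ≤ 0; row 3: 1/(1/2) = 2. Minimum is 2 at row 3 (x_2 leaves); pivot element 1/2.
Divide row 3 by 1/2; eliminate column s3 from the other rows.
After both pivots, the entry at constraint row 1, column x_2 is 1.

1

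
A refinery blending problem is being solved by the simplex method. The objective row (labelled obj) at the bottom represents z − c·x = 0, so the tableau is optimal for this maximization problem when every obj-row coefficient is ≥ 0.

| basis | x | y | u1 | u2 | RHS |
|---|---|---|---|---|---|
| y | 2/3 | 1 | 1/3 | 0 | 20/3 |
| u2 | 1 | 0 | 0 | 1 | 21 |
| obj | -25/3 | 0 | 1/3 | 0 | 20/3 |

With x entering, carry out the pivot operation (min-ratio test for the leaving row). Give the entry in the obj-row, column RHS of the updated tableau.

90

Ratio test on column x — row 1: (20/3)/(2/3) = 10; row 2: 21/1 = 21. Minimum is 10 at row 1 (y leaves); pivot element 2/3.
Divide row 1 by 2/3; eliminate column x from the other rows.
obj-row update in column RHS: 20/3 − (-25/3)·10 = 90.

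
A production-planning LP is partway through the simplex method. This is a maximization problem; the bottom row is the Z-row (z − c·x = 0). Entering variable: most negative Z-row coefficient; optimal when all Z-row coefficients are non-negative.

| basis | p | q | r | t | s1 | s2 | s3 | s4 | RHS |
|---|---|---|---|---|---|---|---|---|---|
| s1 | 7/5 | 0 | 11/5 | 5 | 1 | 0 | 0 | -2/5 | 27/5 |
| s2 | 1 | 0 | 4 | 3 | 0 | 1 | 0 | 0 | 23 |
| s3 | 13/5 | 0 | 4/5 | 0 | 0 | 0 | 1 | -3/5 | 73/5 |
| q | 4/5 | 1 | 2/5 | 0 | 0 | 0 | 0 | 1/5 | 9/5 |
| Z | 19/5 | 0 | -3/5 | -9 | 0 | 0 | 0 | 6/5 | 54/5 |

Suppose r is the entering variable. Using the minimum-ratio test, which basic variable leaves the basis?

s1

Column r entries and ratios — s1: (27/5)/(11/5) = 27/11; s2: 23/4 = 23/4; s3: (73/5)/(4/5) = 73/4; q: (9/5)/(2/5) = 9/2.
Smallest ratio is 27/11 in the row of s1, so s1 leaves.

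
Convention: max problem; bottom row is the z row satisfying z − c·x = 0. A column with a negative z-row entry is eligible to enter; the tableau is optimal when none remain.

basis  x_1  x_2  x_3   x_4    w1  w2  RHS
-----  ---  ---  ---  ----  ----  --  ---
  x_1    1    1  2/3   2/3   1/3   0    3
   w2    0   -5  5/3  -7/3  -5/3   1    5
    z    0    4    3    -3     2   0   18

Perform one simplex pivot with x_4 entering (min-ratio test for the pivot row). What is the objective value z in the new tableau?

Ratio test on column x_4 — row 1: 3/(2/3) = 9/2; row 2: entry -7/3 ≤ 0. Minimum is 9/2 at row 1 (x_1 leaves); pivot element 2/3.
Pivot on row 1; the z-row RHS becomes 18 − (-3)·(9/2) = 63/2.

63/2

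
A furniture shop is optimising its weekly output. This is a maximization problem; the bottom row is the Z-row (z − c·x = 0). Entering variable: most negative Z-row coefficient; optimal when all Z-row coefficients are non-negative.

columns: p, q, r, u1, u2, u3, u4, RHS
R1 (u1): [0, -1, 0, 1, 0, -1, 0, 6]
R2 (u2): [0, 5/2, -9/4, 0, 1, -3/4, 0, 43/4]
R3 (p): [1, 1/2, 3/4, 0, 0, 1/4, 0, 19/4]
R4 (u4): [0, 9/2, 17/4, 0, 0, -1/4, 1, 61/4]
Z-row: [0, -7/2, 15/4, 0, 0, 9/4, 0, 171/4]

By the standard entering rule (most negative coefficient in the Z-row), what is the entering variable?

q

Negative Z-row entries: q: -7/2.
The most negative is -7/2 in column q, so q enters.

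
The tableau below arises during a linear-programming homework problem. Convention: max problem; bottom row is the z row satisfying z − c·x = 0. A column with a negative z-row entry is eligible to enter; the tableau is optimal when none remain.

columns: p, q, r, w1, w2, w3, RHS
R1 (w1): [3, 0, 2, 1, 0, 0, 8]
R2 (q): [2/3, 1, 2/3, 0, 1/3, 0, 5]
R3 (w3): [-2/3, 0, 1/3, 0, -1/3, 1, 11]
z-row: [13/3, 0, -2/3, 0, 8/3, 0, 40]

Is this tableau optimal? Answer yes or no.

no

The z-row has a negative entry -2/3 in column r, so it is not optimal.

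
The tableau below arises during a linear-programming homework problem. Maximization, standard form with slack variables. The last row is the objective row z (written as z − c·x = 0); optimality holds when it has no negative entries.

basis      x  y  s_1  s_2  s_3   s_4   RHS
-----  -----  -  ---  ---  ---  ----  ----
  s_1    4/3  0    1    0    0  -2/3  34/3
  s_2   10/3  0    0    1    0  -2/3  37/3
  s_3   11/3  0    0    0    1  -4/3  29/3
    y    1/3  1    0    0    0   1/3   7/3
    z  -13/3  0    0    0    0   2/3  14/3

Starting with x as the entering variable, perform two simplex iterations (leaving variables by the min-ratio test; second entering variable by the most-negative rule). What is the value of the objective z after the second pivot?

Ratio test on column x — row 1: (34/3)/(4/3) = 17/2; row 2: (37/3)/(10/3) = 37/10; row 3: (29/3)/(11/3) = 29/11; row 4: (7/3)/(1/3) = 7. Minimum is 29/11 at row 3 (s_3 leaves); pivot element 11/3.
Pivot on row 3; the z-row RHS becomes 14/3 − (-13/3)·(29/11) = 177/11.
Next entering variable (most negative z-row entry -10/11): s_4.
Ratio test on column s_4 — row 1: entry -2/11 ≤ 0; row 2: (39/11)/(6/11) = 13/2; row 3: entry -4/11 ≤ 0; row 4: (16/11)/(5/11) = 16/5. Minimum is 16/5 at row 4 (y leaves); pivot element 5/11.
After the second pivot the z-row RHS is 177/11 − (-10/11)·(16/5) = 19.

19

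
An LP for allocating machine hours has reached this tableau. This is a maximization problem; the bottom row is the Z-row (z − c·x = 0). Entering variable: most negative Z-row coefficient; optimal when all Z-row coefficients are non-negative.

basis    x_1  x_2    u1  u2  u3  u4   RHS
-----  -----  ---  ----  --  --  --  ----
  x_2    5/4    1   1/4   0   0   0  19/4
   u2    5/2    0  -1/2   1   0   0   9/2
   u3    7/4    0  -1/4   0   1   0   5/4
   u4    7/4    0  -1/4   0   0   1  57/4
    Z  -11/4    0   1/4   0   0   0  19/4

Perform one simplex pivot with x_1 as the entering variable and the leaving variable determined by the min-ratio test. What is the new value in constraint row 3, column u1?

Ratio test on column x_1 — row 1: (19/4)/(5/4) = 19/5; row 2: (9/2)/(5/2) = 9/5; row 3: (5/4)/(7/4) = 5/7; row 4: (57/4)/(7/4) = 57/7. Minimum is 5/7 at row 3 (u3 leaves); pivot element 7/4.
Divide row 3 by 7/4; eliminate column x_1 from the other rows.
In the new row 3, the u1 entry is the old entry divided by the pivot: (-1/4)/(7/4) = -1/7.

-1/7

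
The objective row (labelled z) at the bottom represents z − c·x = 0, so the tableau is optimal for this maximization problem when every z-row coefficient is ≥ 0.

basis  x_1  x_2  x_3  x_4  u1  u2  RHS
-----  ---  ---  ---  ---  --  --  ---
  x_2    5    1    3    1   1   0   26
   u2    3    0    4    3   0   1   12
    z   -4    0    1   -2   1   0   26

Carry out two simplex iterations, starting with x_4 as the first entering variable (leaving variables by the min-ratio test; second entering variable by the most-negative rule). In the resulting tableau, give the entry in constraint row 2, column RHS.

4

Ratio test on column x_4 — row 1: 26/1 = 26; row 2: 12/3 = 4. Minimum is 4 at row 2 (u2 leaves); pivot element 3.
Divide row 2 by 3; eliminate column x_4 from the other rows.
Second iteration: most negative z-row entry is -2 in column x_1, so x_1 enters.
Ratio test on column x_1 — row 1: 22/4 = 11/2; row 2: 4/1 = 4. Minimum is 4 at row 2 (x_4 leaves); pivot element 1.
Divide row 2 by 1; eliminate column x_1 from the other rows.
After both pivots, the entry at constraint row 2, column RHS is 4.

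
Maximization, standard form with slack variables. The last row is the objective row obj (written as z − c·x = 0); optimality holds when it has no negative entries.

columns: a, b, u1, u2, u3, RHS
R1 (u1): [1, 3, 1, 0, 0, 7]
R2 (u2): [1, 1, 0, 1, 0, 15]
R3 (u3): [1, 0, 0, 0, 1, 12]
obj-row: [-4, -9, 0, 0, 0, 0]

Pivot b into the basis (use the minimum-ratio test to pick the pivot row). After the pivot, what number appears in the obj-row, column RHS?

21

Ratio test on column b — row 1: 7/3 = 7/3; row 2: 15/1 = 15; row 3: entry 0 ≤ 0. Minimum is 7/3 at row 1 (u1 leaves); pivot element 3.
Divide row 1 by 3; eliminate column b from the other rows.
obj-row update in column RHS: 0 − (-9)·(7/3) = 21.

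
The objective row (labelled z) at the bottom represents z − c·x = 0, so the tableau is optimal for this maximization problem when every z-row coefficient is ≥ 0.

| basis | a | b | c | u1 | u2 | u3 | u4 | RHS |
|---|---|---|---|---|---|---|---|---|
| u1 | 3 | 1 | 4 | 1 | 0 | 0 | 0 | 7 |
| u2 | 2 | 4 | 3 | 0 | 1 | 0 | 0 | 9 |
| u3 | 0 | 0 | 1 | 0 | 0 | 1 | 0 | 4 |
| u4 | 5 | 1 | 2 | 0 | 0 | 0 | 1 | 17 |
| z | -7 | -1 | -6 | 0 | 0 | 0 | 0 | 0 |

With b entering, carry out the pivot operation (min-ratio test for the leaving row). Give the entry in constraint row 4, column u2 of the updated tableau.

Ratio test on column b — row 1: 7/1 = 7; row 2: 9/4 = 9/4; row 3: entry 0 ≤ 0; row 4: 17/1 = 17. Minimum is 9/4 at row 2 (u2 leaves); pivot element 4.
Divide row 2 by 4; eliminate column b from the other rows.
Row 4 update in column u2: 0 − 1·(1/4) = -1/4.

-1/4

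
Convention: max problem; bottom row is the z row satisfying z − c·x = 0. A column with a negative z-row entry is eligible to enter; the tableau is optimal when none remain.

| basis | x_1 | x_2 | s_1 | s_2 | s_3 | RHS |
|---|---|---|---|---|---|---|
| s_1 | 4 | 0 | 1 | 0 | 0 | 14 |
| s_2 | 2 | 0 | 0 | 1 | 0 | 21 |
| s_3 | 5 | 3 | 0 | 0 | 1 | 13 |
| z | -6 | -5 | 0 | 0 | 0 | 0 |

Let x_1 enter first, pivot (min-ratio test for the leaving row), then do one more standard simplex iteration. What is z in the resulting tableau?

65/3

Ratio test on column x_1 — row 1: 14/4 = 7/2; row 2: 21/2 = 21/2; row 3: 13/5 = 13/5. Minimum is 13/5 at row 3 (s_3 leaves); pivot element 5.
Pivot on row 3; the z-row RHS becomes 0 − (-6)·(13/5) = 78/5.
Next entering variable (most negative z-row entry -7/5): x_2.
Ratio test on column x_2 — row 1: entry -12/5 ≤ 0; row 2: entry -6/5 ≤ 0; row 3: (13/5)/(3/5) = 13/3. Minimum is 13/3 at row 3 (x_1 leaves); pivot element 3/5.
After the second pivot the z-row RHS is 78/5 − (-7/5)·(13/3) = 65/3.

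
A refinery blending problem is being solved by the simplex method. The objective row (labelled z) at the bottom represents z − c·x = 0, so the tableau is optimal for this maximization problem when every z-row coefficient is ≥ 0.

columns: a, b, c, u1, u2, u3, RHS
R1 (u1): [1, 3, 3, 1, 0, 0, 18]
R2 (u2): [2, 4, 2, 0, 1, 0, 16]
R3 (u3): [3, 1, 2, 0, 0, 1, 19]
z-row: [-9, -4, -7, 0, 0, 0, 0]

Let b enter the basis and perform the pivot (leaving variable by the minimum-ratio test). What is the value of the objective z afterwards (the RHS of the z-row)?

Ratio test on column b — row 1: 18/3 = 6; row 2: 16/4 = 4; row 3: 19/1 = 19. Minimum is 4 at row 2 (u2 leaves); pivot element 4.
Pivot on row 2; the z-row RHS becomes 0 − (-4)·4 = 16.

16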